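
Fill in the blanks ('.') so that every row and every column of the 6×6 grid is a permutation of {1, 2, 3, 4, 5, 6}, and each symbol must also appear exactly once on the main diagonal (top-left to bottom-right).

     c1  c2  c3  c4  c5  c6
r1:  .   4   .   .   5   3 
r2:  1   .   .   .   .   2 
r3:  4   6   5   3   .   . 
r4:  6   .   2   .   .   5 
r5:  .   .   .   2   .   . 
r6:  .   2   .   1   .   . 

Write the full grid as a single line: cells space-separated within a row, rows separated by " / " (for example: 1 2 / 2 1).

(r1,c1) = 2
(r1,c4) = 6
(r2,c2) = 3
(r3,c6) = 1
(r4,c2) = 1
(r4,c4) = 4
(r4,c5) = 3
(r5,c2) = 5
(r6,c6) = 6
(r1,c3) = 1
(r2,c4) = 5
(r3,c5) = 2
(r5,c1) = 3
(r5,c5) = 1
(r5,c6) = 4
(r6,c1) = 5
(r6,c5) = 4
(r2,c5) = 6
(r5,c3) = 6
(r6,c3) = 3
(r2,c3) = 4

2 4 1 6 5 3 / 1 3 4 5 6 2 / 4 6 5 3 2 1 / 6 1 2 4 3 5 / 3 5 6 2 1 4 / 5 2 3 1 4 6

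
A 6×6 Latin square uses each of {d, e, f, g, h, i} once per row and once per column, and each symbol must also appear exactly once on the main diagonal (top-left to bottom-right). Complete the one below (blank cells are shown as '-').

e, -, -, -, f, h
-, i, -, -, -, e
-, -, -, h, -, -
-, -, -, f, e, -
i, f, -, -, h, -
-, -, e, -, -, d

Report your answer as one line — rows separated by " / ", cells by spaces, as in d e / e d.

At row 3, column 3: row 3 has {h}; column 3 has {e}; the diagonal has {d,e,f,h,i}; that leaves g.
At row 5, column 3: row 5 has {f,h,i}; column 3 has {e,g}; that leaves d.
At row 5, column 6: row 5 has {d,f,h,i}; column 6 has {d,e,h}; that leaves g.
At row 1, column 3: row 1 has {e,f,h}; column 3 has {d,e,g}; that leaves i.
At row 4, column 3: row 4 has {e,f}; column 3 has {d,e,g,i}; that leaves h.
At row 4, column 6: row 4 has {e,f,h}; column 6 has {d,e,g,h}; that leaves i.
At row 5, column 4: row 5 has {d,f,g,h,i}; column 4 has {f,h}; that leaves e.
At row 2, column 3: row 2 has {e,i}; column 3 has {d,e,g,h,i}; that leaves f.
At row 3, column 6: row 3 has {g,h}; column 6 has {d,e,g,h,i}; that leaves f.
At row 3, column 1: row 3 has {f,g,h}; column 1 has {e,i}; that leaves d.
At row 3, column 2: row 3 has {d,f,g,h}; column 2 has {f,i}; that leaves e.
At row 3, column 5: row 3 has {d,e,f,g,h}; column 5 has {e,f,h}; that leaves i.
At row 4, column 1: row 4 has {e,f,h,i}; column 1 has {d,e,i}; that leaves g.
At row 4, column 2: row 4 has {e,f,g,h,i}; column 2 has {e,f,i}; that leaves d.
At row 6, column 5: row 6 has {d,e}; column 5 has {e,f,h,i}; that leaves g.
At row 1, column 2: row 1 has {e,f,h,i}; column 2 has {d,e,f,i}; that leaves g.
At row 1, column 4: row 1 has {e,f,g,h,i}; column 4 has {e,f,h}; that leaves d.
At row 2, column 1: row 2 has {e,f,i}; column 1 has {d,e,g,i}; that leaves h.
At row 2, column 4: row 2 has {e,f,h,i}; column 4 has {d,e,f,h}; that leaves g.
At row 2, column 5: row 2 has {e,f,g,h,i}; column 5 has {e,f,g,h,i}; that leaves d.
At row 6, column 1: row 6 has {d,e,g}; column 1 has {d,e,g,h,i}; that leaves f.
At row 6, column 2: row 6 has {d,e,f,g}; column 2 has {d,e,f,g,i}; that leaves h.
At row 6, column 4: row 6 has {d,e,f,g,h}; column 4 has {d,e,f,g,h}; that leaves i.

e g i d f h / h i f g d e / d e g h i f / g d h f e i / i f d e h g / f h e i g d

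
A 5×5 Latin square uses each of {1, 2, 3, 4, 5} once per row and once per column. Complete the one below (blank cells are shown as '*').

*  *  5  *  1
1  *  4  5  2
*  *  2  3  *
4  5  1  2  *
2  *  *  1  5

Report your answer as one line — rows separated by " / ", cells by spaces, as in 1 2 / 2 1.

3 2 5 4 1 / 1 3 4 5 2 / 5 1 2 3 4 / 4 5 1 2 3 / 2 4 3 1 5

Cell (r1,c1): row 1 has {1,5}; column 1 has {1,2,4} → 3.
Cell (r1,c4): row 1 has {1,3,5}; column 4 has {1,2,3,5} → 4.
Cell (r2,c2): row 2 has {1,2,4,5}; column 2 has {5} → 3.
Cell (r3,c1): row 3 has {2,3}; column 1 has {1,2,3,4} → 5.
Cell (r3,c5): row 3 has {2,3,5}; column 5 has {1,2,5} → 4.
Cell (r4,c5): row 4 has {1,2,4,5}; column 5 has {1,2,4,5} → 3.
Cell (r5,c2): row 5 has {1,2,5}; column 2 has {3,5} → 4.
Cell (r5,c3): row 5 has {1,2,4,5}; column 3 has {1,2,4,5} → 3.
Cell (r1,c2): row 1 has {1,3,4,5}; column 2 has {3,4,5} → 2.
Cell (r3,c2): row 3 has {2,3,4,5}; column 2 has {2,3,4,5} → 1.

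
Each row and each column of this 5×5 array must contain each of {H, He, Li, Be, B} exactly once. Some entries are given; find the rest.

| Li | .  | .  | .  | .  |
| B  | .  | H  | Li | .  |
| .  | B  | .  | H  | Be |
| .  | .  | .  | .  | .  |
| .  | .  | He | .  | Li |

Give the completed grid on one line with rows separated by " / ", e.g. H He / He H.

Li He B Be H / B Be H Li He / He B Li H Be / H Li Be He B / Be H He B Li

(r2,c5) = He
(r3,c1) = He
(r3,c3) = Li
(r2,c2) = Be
(r5,c2) = H
(r1,c2) = He
(r4,c2) = Li
(r5,c1) = Be
(r5,c4) = B
(r1,c4) = Be
(r4,c1) = H
(r4,c4) = He
(r4,c5) = B
(r1,c3) = B
(r1,c5) = H
(r4,c3) = Be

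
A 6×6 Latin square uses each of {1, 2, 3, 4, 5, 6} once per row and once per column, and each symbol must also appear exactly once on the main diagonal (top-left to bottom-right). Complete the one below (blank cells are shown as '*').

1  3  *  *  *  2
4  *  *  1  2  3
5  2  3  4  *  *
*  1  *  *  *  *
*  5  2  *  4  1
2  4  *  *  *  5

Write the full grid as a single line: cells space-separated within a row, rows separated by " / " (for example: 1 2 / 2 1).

Cell (r2,c2): row 2 has {1,2,3,4}; column 2 has {1,2,3,4,5}; the diagonal has {1,3,4,5} → 6.
Cell (r2,c3): row 2 has {1,2,3,4,6}; column 3 has {2,3} → 5.
Cell (r3,c6): row 3 has {2,3,4,5}; column 6 has {1,2,3,5} → 6.
Cell (r4,c4): row 4 has {1}; column 4 has {1,4}; the diagonal has {1,3,4,5,6} → 2.
Cell (r4,c6): row 4 has {1,2}; column 6 has {1,2,3,5,6} → 4.
Cell (r3,c5): row 3 has {2,3,4,5,6}; column 5 has {2,4} → 1.
Cell (r4,c3): row 4 has {1,2,4}; column 3 has {2,3,5} → 6.
Cell (r6,c3): row 6 has {2,4,5}; column 3 has {2,3,5,6} → 1.
Cell (r1,c3): row 1 has {1,2,3}; column 3 has {1,2,3,5,6} → 4.
Cell (r4,c1): row 4 has {1,2,4,6}; column 1 has {1,2,4,5} → 3.
Cell (r4,c5): row 4 has {1,2,3,4,6}; column 5 has {1,2,4} → 5.
Cell (r5,c1): row 5 has {1,2,4,5}; column 1 has {1,2,3,4,5} → 6.
Cell (r5,c4): row 5 has {1,2,4,5,6}; column 4 has {1,2,4} → 3.
Cell (r6,c4): row 6 has {1,2,4,5}; column 4 has {1,2,3,4} → 6.
Cell (r6,c5): row 6 has {1,2,4,5,6}; column 5 has {1,2,4,5} → 3.
Cell (r1,c4): row 1 has {1,2,3,4}; column 4 has {1,2,3,4,6} → 5.
Cell (r1,c5): row 1 has {1,2,3,4,5}; column 5 has {1,2,3,4,5} → 6.

1 3 4 5 6 2 / 4 6 5 1 2 3 / 5 2 3 4 1 6 / 3 1 6 2 5 4 / 6 5 2 3 4 1 / 2 4 1 6 3 5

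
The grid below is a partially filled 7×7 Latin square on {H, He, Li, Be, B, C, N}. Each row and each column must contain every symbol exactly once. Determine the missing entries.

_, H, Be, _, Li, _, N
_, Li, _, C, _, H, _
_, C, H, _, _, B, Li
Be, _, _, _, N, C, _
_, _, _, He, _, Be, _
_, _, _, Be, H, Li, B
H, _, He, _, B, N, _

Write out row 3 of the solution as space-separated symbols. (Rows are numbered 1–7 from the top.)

He C H N Be B Li

(r1,c4) = B
(r1,c6) = He
(r3,c4) = N
(r5,c5) = C
(r5,c7) = H
(r7,c2) = Be
(r7,c4) = Li
(r7,c7) = C
(r1,c1) = C
(r3,c1) = He
(r3,c5) = Be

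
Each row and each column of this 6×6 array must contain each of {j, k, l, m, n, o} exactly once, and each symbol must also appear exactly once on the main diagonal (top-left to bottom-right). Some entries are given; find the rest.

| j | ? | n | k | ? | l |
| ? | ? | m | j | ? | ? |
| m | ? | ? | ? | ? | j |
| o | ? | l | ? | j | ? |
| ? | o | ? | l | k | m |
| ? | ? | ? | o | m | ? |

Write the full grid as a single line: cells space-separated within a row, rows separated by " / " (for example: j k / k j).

j m n k o l / k l m j n o / m k o n l j / o n l m j k / n o j l k m / l j k o m n

row 1 has {j,k,l,n}; column 2 has {o} — only m is left for (r1,c2).
row 1 has {j,k,l,m,n}; column 5 has {j,k,m} — only o is left for (r1,c5).
row 3 has {j,m}; column 3 has {l,m,n}; the diagonal has {j,k} — only o is left for (r3,c3).
row 3 has {j,m,o}; column 4 has {j,k,l,o} — only n is left for (r3,c4).
row 3 has {j,m,n,o}; column 5 has {j,k,m,o} — only l is left for (r3,c5).
row 4 has {j,l,o}; column 4 has {j,k,l,n,o}; the diagonal has {j,k,o} — only m is left for (r4,c4).
row 5 has {k,l,m,o}; column 1 has {j,m,o} — only n is left for (r5,c1).
row 5 has {k,l,m,n,o}; column 3 has {l,m,n,o} — only j is left for (r5,c3).
row 6 has {m,o}; column 3 has {j,l,m,n,o} — only k is left for (r6,c3).
row 6 has {k,m,o}; column 6 has {j,l,m}; the diagonal has {j,k,m,o} — only n is left for (r6,c6).
row 2 has {j,m}; column 2 has {m,o}; the diagonal has {j,k,m,n,o} — only l is left for (r2,c2).
row 2 has {j,l,m}; column 5 has {j,k,l,m,o} — only n is left for (r2,c5).
row 3 has {j,l,m,n,o}; column 2 has {l,m,o} — only k is left for (r3,c2).
row 4 has {j,l,m,o}; column 2 has {k,l,m,o} — only n is left for (r4,c2).
row 4 has {j,l,m,n,o}; column 6 has {j,l,m,n} — only k is left for (r4,c6).
row 6 has {k,m,n,o}; column 1 has {j,m,n,o} — only l is left for (r6,c1).
row 6 has {k,l,m,n,o}; column 2 has {k,l,m,n,o} — only j is left for (r6,c2).
row 2 has {j,l,m,n}; column 1 has {j,l,m,n,o} — only k is left for (r2,c1).
row 2 has {j,k,l,m,n}; column 6 has {j,k,l,m,n} — only o is left for (r2,c6).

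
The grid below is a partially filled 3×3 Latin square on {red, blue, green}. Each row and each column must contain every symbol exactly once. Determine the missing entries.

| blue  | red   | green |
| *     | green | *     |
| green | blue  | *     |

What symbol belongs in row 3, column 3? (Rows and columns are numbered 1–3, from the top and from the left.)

At row 2, column 1: row 2 has {green}; column 1 has {blue,green}; that leaves red.
At row 2, column 3: row 2 has {red,green}; column 3 has {green}; that leaves blue.
At row 3, column 3: row 3 has {blue,green}; column 3 has {blue,green}; that leaves red.

red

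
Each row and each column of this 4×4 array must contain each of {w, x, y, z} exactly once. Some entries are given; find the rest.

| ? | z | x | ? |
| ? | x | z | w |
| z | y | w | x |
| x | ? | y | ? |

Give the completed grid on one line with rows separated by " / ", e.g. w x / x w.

w z x y / y x z w / z y w x / x w y z

(r1,c4): row 1 has {x,z}; column 4 has {w,x}, so it must be y.
(r2,c1): row 2 has {w,x,z}; column 1 has {x,z}, so it must be y.
(r4,c2): row 4 has {x,y}; column 2 has {x,y,z}, so it must be w.
(r4,c4): row 4 has {w,x,y}; column 4 has {w,x,y}, so it must be z.
(r1,c1): row 1 has {x,y,z}; column 1 has {x,y,z}, so it must be w.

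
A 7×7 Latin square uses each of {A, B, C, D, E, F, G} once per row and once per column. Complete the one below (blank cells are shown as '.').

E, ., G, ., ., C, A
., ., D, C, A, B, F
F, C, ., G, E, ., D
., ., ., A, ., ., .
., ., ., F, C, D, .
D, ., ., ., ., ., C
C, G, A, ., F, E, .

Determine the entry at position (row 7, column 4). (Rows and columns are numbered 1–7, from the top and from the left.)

D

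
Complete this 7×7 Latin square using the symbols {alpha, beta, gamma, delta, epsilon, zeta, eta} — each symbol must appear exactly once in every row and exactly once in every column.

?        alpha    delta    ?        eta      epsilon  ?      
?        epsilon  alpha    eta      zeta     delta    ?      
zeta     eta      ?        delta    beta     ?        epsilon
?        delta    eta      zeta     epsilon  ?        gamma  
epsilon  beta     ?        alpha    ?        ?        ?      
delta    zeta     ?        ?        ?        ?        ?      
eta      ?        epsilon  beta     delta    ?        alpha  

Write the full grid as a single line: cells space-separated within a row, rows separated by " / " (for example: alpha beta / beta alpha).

(r1,c4) = gamma
(r2,c7) = beta
(r3,c3) = gamma
(r3,c6) = alpha
(r4,c6) = beta
(r5,c3) = zeta
(r5,c5) = gamma
(r5,c6) = eta
(r5,c7) = delta
(r6,c3) = beta
(r6,c4) = epsilon
(r6,c5) = alpha
(r6,c6) = gamma
(r6,c7) = eta
(r7,c2) = gamma
(r7,c6) = zeta
(r1,c1) = beta
(r1,c7) = zeta
(r2,c1) = gamma
(r4,c1) = alpha

beta alpha delta gamma eta epsilon zeta / gamma epsilon alpha eta zeta delta beta / zeta eta gamma delta beta alpha epsilon / alpha delta eta zeta epsilon beta gamma / epsilon beta zeta alpha gamma eta delta / delta zeta beta epsilon alpha gamma eta / eta gamma epsilon beta delta zeta alpha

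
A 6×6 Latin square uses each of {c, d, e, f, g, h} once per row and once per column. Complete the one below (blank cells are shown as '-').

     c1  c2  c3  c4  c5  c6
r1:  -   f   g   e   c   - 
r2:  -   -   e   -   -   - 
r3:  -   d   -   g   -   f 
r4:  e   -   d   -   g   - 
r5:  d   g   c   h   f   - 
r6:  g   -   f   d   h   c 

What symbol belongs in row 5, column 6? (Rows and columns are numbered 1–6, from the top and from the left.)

e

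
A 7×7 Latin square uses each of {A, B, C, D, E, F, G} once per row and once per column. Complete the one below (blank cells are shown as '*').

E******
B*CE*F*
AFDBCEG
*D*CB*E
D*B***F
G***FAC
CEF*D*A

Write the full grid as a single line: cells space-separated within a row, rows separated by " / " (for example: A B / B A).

(r2,c7) = D
(r4,c1) = F
(r4,c6) = G
(r5,c6) = C
(r6,c2) = B
(r6,c3) = E
(r6,c4) = D
(r7,c4) = G
(r7,c6) = B
(r1,c6) = D
(r1,c7) = B
(r4,c3) = A
(r5,c4) = A
(r1,c3) = G
(r1,c4) = F
(r1,c5) = A
(r2,c5) = G
(r5,c2) = G
(r5,c5) = E
(r1,c2) = C
(r2,c2) = A

E C G F A D B / B A C E G F D / A F D B C E G / F D A C B G E / D G B A E C F / G B E D F A C / C E F G D B A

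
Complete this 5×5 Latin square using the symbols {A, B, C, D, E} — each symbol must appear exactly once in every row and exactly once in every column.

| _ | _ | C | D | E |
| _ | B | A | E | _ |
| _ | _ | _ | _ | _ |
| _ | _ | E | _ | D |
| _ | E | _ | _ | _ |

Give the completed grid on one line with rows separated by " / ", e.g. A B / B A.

B A C D E / D B A E C / E D B C A / A C E B D / C E D A B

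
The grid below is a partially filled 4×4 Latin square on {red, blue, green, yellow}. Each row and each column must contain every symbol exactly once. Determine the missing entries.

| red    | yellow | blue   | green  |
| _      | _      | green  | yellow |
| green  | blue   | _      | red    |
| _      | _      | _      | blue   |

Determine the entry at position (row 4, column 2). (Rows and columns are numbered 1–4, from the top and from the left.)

green

Cell (r2,c1): row 2 has {green,yellow}; column 1 has {red,green} → blue.
Cell (r2,c2): row 2 has {blue,green,yellow}; column 2 has {blue,yellow} → red.
Cell (r3,c3): row 3 has {red,blue,green}; column 3 has {blue,green} → yellow.
Cell (r4,c1): row 4 has {blue}; column 1 has {red,blue,green} → yellow.
Cell (r4,c2): row 4 has {blue,yellow}; column 2 has {red,blue,yellow} → green.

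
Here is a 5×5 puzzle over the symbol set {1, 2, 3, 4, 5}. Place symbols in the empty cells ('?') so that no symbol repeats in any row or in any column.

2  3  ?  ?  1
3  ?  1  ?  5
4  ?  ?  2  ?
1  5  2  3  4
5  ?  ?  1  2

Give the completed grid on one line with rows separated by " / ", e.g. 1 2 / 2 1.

2 3 4 5 1 / 3 2 1 4 5 / 4 1 5 2 3 / 1 5 2 3 4 / 5 4 3 1 2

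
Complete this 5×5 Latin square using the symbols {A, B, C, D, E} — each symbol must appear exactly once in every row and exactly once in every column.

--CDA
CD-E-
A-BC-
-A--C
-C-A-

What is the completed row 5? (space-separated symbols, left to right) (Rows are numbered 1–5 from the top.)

At row 2, column 3: row 2 has {C,D,E}; column 3 has {B,C}; that leaves A.
At row 2, column 5: row 2 has {A,C,D,E}; column 5 has {A,C}; that leaves B.
At row 3, column 2: row 3 has {A,B,C}; column 2 has {A,C,D}; that leaves E.
At row 3, column 5: row 3 has {A,B,C,E}; column 5 has {A,B,C}; that leaves D.
At row 4, column 4: row 4 has {A,C}; column 4 has {A,C,D,E}; that leaves B.
At row 5, column 5: row 5 has {A,C}; column 5 has {A,B,C,D}; that leaves E.
At row 1, column 2: row 1 has {A,C,D}; column 2 has {A,C,D,E}; that leaves B.
At row 5, column 3: row 5 has {A,C,E}; column 3 has {A,B,C}; that leaves D.
At row 1, column 1: row 1 has {A,B,C,D}; column 1 has {A,C}; that leaves E.
At row 4, column 1: row 4 has {A,B,C}; column 1 has {A,C,E}; that leaves D.
At row 4, column 3: row 4 has {A,B,C,D}; column 3 has {A,B,C,D}; that leaves E.
At row 5, column 1: row 5 has {A,C,D,E}; column 1 has {A,C,D,E}; that leaves B.

B C D A E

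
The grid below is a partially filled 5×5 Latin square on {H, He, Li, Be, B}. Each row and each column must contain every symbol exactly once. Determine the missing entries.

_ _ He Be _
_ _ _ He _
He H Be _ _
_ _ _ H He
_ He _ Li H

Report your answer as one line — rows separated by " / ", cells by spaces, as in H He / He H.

H Li He Be B / Li B H He Be / He H Be B Li / B Be Li H He / Be He B Li H

row 3 has {H,He,Be}; column 4 has {H,He,Li,Be} — only B is left for (r3,c4).
row 3 has {H,He,Be,B}; column 5 has {H,He} — only Li is left for (r3,c5).
row 5 has {H,He,Li}; column 3 has {He,Be} — only B is left for (r5,c3).
row 1 has {He,Be}; column 5 has {H,He,Li} — only B is left for (r1,c5).
row 2 has {He}; column 5 has {H,He,Li,B} — only Be is left for (r2,c5).
row 4 has {H,He}; column 3 has {He,Be,B} — only Li is left for (r4,c3).
row 5 has {H,He,Li,B}; column 1 has {He} — only Be is left for (r5,c1).
row 1 has {He,Be,B}; column 2 has {H,He} — only Li is left for (r1,c2).
row 2 has {He,Be}; column 2 has {H,He,Li} — only B is left for (r2,c2).
row 2 has {He,Be,B}; column 3 has {He,Li,Be,B} — only H is left for (r2,c3).
row 4 has {H,He,Li}; column 1 has {He,Be} — only B is left for (r4,c1).
row 4 has {H,He,Li,B}; column 2 has {H,He,Li,B} — only Be is left for (r4,c2).
row 1 has {He,Li,Be,B}; column 1 has {He,Be,B} — only H is left for (r1,c1).
row 2 has {H,He,Be,B}; column 1 has {H,He,Be,B} — only Li is left for (r2,c1).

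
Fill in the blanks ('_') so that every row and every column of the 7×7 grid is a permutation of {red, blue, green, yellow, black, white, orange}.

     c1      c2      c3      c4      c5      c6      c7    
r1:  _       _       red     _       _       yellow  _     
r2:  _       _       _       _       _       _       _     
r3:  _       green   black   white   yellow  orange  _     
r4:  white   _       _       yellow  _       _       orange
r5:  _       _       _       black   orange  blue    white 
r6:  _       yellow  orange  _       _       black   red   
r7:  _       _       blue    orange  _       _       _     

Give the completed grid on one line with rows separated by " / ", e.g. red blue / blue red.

orange white red blue green yellow black / black orange white red blue green yellow / red green black white yellow orange blue / white blue green yellow black red orange / green red yellow black orange blue white / blue yellow orange green white black red / yellow black blue orange red white green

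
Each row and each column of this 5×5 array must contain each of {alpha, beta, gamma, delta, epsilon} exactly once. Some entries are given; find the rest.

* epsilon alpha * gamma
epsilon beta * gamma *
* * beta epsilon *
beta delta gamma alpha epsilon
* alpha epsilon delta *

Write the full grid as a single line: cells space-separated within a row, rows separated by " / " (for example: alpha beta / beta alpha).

delta epsilon alpha beta gamma / epsilon beta delta gamma alpha / alpha gamma beta epsilon delta / beta delta gamma alpha epsilon / gamma alpha epsilon delta beta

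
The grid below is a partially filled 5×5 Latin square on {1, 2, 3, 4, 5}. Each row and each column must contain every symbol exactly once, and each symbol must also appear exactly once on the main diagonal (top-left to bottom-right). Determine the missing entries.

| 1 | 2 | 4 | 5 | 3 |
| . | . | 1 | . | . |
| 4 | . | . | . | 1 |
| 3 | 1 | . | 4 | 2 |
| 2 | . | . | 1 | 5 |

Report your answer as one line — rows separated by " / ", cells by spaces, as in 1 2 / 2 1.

(r2,c1) = 5
(r2,c2) = 3
(r2,c4) = 2
(r2,c5) = 4
(r3,c2) = 5
(r3,c3) = 2
(r3,c4) = 3
(r4,c3) = 5
(r5,c2) = 4
(r5,c3) = 3

1 2 4 5 3 / 5 3 1 2 4 / 4 5 2 3 1 / 3 1 5 4 2 / 2 4 3 1 5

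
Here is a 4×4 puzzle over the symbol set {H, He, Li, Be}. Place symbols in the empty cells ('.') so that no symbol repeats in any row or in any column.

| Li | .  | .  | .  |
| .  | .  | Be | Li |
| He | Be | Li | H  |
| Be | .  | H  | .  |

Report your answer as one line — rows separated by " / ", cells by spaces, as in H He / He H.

Li H He Be / H He Be Li / He Be Li H / Be Li H He

Cell (r1,c3): row 1 has {Li}; column 3 has {H,Li,Be} → He.
Cell (r1,c4): row 1 has {He,Li}; column 4 has {H,Li} → Be.
Cell (r2,c1): row 2 has {Li,Be}; column 1 has {He,Li,Be} → H.
Cell (r2,c2): row 2 has {H,Li,Be}; column 2 has {Be} → He.
Cell (r4,c2): row 4 has {H,Be}; column 2 has {He,Be} → Li.
Cell (r4,c4): row 4 has {H,Li,Be}; column 4 has {H,Li,Be} → He.
Cell (r1,c2): row 1 has {He,Li,Be}; column 2 has {He,Li,Be} → H.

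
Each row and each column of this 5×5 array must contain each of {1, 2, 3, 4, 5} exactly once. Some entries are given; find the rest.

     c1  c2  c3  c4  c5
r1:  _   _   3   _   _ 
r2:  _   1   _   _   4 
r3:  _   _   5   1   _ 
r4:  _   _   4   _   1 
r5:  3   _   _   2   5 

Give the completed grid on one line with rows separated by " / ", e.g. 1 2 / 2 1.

1 5 3 4 2 / 5 1 2 3 4 / 4 2 5 1 3 / 2 3 4 5 1 / 3 4 1 2 5

(r1,c5) = 2
(r2,c3) = 2
(r3,c5) = 3
(r5,c2) = 4
(r5,c3) = 1
(r1,c2) = 5
(r1,c4) = 4
(r2,c1) = 5
(r2,c4) = 3
(r3,c2) = 2
(r4,c1) = 2
(r4,c2) = 3
(r4,c4) = 5
(r1,c1) = 1
(r3,c1) = 4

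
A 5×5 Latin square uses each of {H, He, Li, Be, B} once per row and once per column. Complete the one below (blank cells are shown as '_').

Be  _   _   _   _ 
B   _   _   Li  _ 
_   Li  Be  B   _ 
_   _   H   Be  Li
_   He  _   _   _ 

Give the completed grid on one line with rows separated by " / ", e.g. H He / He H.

(r2,c3) = He
(r4,c1) = He
(r4,c2) = B
(r5,c4) = H
(r1,c2) = H
(r1,c4) = He
(r1,c5) = B
(r2,c2) = Be
(r2,c5) = H
(r3,c1) = H
(r3,c5) = He
(r5,c1) = Li
(r5,c3) = B
(r5,c5) = Be
(r1,c3) = Li

Be H Li He B / B Be He Li H / H Li Be B He / He B H Be Li / Li He B H Be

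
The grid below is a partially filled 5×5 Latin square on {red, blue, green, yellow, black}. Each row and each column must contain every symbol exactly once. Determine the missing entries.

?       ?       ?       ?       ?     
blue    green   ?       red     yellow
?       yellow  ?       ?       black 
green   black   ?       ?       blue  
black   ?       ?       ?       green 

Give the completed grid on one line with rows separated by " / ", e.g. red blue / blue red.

(r1,c5): row 1 is empty so far; column 5 has {blue,green,yellow,black}, so it must be red.
(r2,c3): row 2 has {red,blue,green,yellow}; column 3 is empty so far, so it must be black.
(r3,c1): row 3 has {yellow,black}; column 1 has {blue,green,black}, so it must be red.
(r4,c4): row 4 has {blue,green,black}; column 4 has {red}, so it must be yellow.
(r5,c4): row 5 has {green,black}; column 4 has {red,yellow}, so it must be blue.
(r1,c1): row 1 has {red}; column 1 has {red,blue,green,black}, so it must be yellow.
(r1,c2): row 1 has {red,yellow}; column 2 has {green,yellow,black}, so it must be blue.
(r1,c3): row 1 has {red,blue,yellow}; column 3 has {black}, so it must be green.
(r1,c4): row 1 has {red,blue,green,yellow}; column 4 has {red,blue,yellow}, so it must be black.
(r3,c3): row 3 has {red,yellow,black}; column 3 has {green,black}, so it must be blue.
(r3,c4): row 3 has {red,blue,yellow,black}; column 4 has {red,blue,yellow,black}, so it must be green.
(r4,c3): row 4 has {blue,green,yellow,black}; column 3 has {blue,green,black}, so it must be red.
(r5,c2): row 5 has {blue,green,black}; column 2 has {blue,green,yellow,black}, so it must be red.
(r5,c3): row 5 has {red,blue,green,black}; column 3 has {red,blue,green,black}, so it must be yellow.

yellow blue green black red / blue green black red yellow / red yellow blue green black / green black red yellow blue / black red yellow blue green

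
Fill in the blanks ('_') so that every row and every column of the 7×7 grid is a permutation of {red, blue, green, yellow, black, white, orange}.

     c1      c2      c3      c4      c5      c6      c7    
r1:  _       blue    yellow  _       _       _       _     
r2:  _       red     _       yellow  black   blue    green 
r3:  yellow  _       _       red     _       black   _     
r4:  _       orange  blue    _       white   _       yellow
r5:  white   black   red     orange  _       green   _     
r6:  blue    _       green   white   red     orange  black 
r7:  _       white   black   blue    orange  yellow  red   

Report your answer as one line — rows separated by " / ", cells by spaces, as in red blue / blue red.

red blue yellow black green white orange / orange red white yellow black blue green / yellow green orange red blue black white / black orange blue green white red yellow / white black red orange yellow green blue / blue yellow green white red orange black / green white black blue orange yellow red

row 1 has {blue,yellow}; column 5 has {red,black,white,orange} — only green is left for (r1,c5).
row 2 has {red,blue,green,yellow,black}; column 1 has {blue,yellow,white} — only orange is left for (r2,c1).
row 2 has {red,blue,green,yellow,black,orange}; column 3 has {red,blue,green,yellow,black} — only white is left for (r2,c3).
row 3 has {red,yellow,black}; column 2 has {red,blue,black,white,orange} — only green is left for (r3,c2).
row 3 has {red,green,yellow,black}; column 3 has {red,blue,green,yellow,black,white} — only orange is left for (r3,c3).
row 3 has {red,green,yellow,black,orange}; column 5 has {red,green,black,white,orange} — only blue is left for (r3,c5).
row 3 has {red,blue,green,yellow,black,orange}; column 7 has {red,green,yellow,black} — only white is left for (r3,c7).
row 4 has {blue,yellow,white,orange}; column 6 has {blue,green,yellow,black,orange} — only red is left for (r4,c6).
row 5 has {red,green,black,white,orange}; column 5 has {red,blue,green,black,white,orange} — only yellow is left for (r5,c5).
row 5 has {red,green,yellow,black,white,orange}; column 7 has {red,green,yellow,black,white} — only blue is left for (r5,c7).
row 6 has {red,blue,green,black,white,orange}; column 2 has {red,blue,green,black,white,orange} — only yellow is left for (r6,c2).
row 7 has {red,blue,yellow,black,white,orange}; column 1 has {blue,yellow,white,orange} — only green is left for (r7,c1).
row 1 has {blue,green,yellow}; column 4 has {red,blue,yellow,white,orange} — only black is left for (r1,c4).
row 1 has {blue,green,yellow,black}; column 6 has {red,blue,green,yellow,black,orange} — only white is left for (r1,c6).
row 1 has {blue,green,yellow,black,white}; column 7 has {red,blue,green,yellow,black,white} — only orange is left for (r1,c7).
row 4 has {red,blue,yellow,white,orange}; column 1 has {blue,green,yellow,white,orange} — only black is left for (r4,c1).
row 4 has {red,blue,yellow,black,white,orange}; column 4 has {red,blue,yellow,black,white,orange} — only green is left for (r4,c4).
row 1 has {blue,green,yellow,black,white,orange}; column 1 has {blue,green,yellow,black,white,orange} — only red is left for (r1,c1).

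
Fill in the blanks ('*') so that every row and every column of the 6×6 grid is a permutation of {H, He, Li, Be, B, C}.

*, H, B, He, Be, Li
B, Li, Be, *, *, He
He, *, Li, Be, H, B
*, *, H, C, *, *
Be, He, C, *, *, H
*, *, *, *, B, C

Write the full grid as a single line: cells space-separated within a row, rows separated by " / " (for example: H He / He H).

C H B He Be Li / B Li Be H C He / He C Li Be H B / Li B H C He Be / Be He C B Li H / H Be He Li B C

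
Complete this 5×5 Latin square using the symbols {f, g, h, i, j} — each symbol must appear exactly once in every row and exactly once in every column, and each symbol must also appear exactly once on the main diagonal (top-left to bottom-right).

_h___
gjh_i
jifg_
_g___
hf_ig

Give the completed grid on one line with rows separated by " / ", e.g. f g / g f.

i h g j f / g j h f i / j i f g h / f g i h j / h f j i g

row 1 has {h}; column 1 has {g,h,j}; the diagonal has {f,g,j} — only i is left for (r1,c1).
row 2 has {g,h,i,j}; column 4 has {g,i} — only f is left for (r2,c4).
row 3 has {f,g,i,j}; column 5 has {g,i} — only h is left for (r3,c5).
row 4 has {g}; column 1 has {g,h,i,j} — only f is left for (r4,c1).
row 4 has {f,g}; column 4 has {f,g,i}; the diagonal has {f,g,i,j} — only h is left for (r4,c4).
row 4 has {f,g,h}; column 5 has {g,h,i} — only j is left for (r4,c5).
row 5 has {f,g,h,i}; column 3 has {f,h} — only j is left for (r5,c3).
row 1 has {h,i}; column 3 has {f,h,j} — only g is left for (r1,c3).
row 1 has {g,h,i}; column 4 has {f,g,h,i} — only j is left for (r1,c4).
row 1 has {g,h,i,j}; column 5 has {g,h,i,j} — only f is left for (r1,c5).
row 4 has {f,g,h,j}; column 3 has {f,g,h,j} — only i is left for (r4,c3).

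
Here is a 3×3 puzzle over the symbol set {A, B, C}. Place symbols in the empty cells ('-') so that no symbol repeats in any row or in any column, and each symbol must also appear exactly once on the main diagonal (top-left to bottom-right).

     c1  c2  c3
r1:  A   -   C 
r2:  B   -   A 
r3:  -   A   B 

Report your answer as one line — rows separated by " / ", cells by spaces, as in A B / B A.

A B C / B C A / C A B

(r1,c2): row 1 has {A,C}; column 2 has {A}, so it must be B.
(r2,c2): row 2 has {A,B}; column 2 has {A,B}; the diagonal has {A,B}, so it must be C.
(r3,c1): row 3 has {A,B}; column 1 has {A,B}, so it must be C.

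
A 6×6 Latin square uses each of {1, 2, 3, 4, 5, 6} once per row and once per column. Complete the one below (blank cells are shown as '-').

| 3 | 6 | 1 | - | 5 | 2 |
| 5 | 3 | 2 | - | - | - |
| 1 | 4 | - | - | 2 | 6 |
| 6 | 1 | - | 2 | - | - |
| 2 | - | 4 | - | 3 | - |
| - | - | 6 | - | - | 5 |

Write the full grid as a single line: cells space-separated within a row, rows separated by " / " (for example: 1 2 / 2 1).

3 6 1 4 5 2 / 5 3 2 1 6 4 / 1 4 3 5 2 6 / 6 1 5 2 4 3 / 2 5 4 6 3 1 / 4 2 6 3 1 5

(r1,c4) = 4
(r4,c5) = 4
(r4,c6) = 3
(r5,c2) = 5
(r5,c6) = 1
(r6,c1) = 4
(r6,c2) = 2
(r6,c5) = 1
(r2,c5) = 6
(r2,c6) = 4
(r4,c3) = 5
(r5,c4) = 6
(r6,c4) = 3
(r2,c4) = 1
(r3,c3) = 3
(r3,c4) = 5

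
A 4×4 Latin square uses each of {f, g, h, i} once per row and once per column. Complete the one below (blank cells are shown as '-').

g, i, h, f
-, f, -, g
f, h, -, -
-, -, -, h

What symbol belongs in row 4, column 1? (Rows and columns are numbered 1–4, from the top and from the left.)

row 2 has {f,g}; column 3 has {h} — only i is left for (r2,c3).
row 3 has {f,h}; column 3 has {h,i} — only g is left for (r3,c3).
row 3 has {f,g,h}; column 4 has {f,g,h} — only i is left for (r3,c4).
row 4 has {h}; column 1 has {f,g} — only i is left for (r4,c1).

i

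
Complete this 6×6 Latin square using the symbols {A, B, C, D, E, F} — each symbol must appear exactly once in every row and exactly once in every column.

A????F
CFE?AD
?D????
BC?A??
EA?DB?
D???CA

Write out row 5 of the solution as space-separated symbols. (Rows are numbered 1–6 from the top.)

E A F D B C

(r2,c4) = B
(r3,c1) = F
(r3,c5) = E
(r4,c6) = E
(r5,c6) = C
(r1,c5) = D
(r3,c4) = C
(r3,c6) = B
(r4,c5) = F
(r5,c3) = F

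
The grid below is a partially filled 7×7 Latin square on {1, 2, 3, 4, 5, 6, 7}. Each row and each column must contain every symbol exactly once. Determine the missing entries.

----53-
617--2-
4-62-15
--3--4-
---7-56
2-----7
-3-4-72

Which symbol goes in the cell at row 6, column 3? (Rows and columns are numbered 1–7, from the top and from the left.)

4

Cell (r3,c2): row 3 has {1,2,4,5,6}; column 2 has {1,3} → 7.
Cell (r3,c5): row 3 has {1,2,4,5,6,7}; column 5 has {5} → 3.
Cell (r4,c7): row 4 has {3,4}; column 7 has {2,5,6,7} → 1.
Cell (r6,c6): row 6 has {2,7}; column 6 has {1,2,3,4,5,7} → 6.
Cell (r1,c7): row 1 has {3,5}; column 7 has {1,2,5,6,7} → 4.
Cell (r2,c5): row 2 has {1,2,6,7}; column 5 has {3,5} → 4.
Cell (r2,c7): row 2 has {1,2,4,6,7}; column 7 has {1,2,4,5,6,7} → 3.
Cell (r6,c5): row 6 has {2,6,7}; column 5 has {3,4,5} → 1.
Cell (r7,c5): row 7 has {2,3,4,7}; column 5 has {1,3,4,5} → 6.
Cell (r2,c4): row 2 has {1,2,3,4,6,7}; column 4 has {2,4,7} → 5.
Cell (r4,c4): row 4 has {1,3,4}; column 4 has {2,4,5,7} → 6.
Cell (r5,c5): row 5 has {5,6,7}; column 5 has {1,3,4,5,6} → 2.
Cell (r6,c4): row 6 has {1,2,6,7}; column 4 has {2,4,5,6,7} → 3.
Cell (r1,c4): row 1 has {3,4,5}; column 4 has {2,3,4,5,6,7} → 1.
Cell (r4,c5): row 4 has {1,3,4,6}; column 5 has {1,2,3,4,5,6} → 7.
Cell (r5,c2): row 5 has {2,5,6,7}; column 2 has {1,3,7} → 4.
Cell (r5,c3): row 5 has {2,4,5,6,7}; column 3 has {3,6,7} → 1.
Cell (r6,c2): row 6 has {1,2,3,6,7}; column 2 has {1,3,4,7} → 5.
Cell (r6,c3): row 6 has {1,2,3,5,6,7}; column 3 has {1,3,6,7} → 4.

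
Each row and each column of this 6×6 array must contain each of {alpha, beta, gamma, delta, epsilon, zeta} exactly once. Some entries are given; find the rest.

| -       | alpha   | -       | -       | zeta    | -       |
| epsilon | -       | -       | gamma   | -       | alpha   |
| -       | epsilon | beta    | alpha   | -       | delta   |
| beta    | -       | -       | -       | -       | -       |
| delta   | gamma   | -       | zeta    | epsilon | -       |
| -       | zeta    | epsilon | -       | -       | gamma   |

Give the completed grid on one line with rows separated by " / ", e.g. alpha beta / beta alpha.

row 1 has {alpha,zeta}; column 1 has {beta,delta,epsilon} — only gamma is left for (r1,c1).
row 1 has {alpha,gamma,zeta}; column 3 has {beta,epsilon} — only delta is left for (r1,c3).
row 2 has {alpha,gamma,epsilon}; column 3 has {beta,delta,epsilon} — only zeta is left for (r2,c3).
row 3 has {alpha,beta,delta,epsilon}; column 1 has {beta,gamma,delta,epsilon} — only zeta is left for (r3,c1).
row 3 has {alpha,beta,delta,epsilon,zeta}; column 5 has {epsilon,zeta} — only gamma is left for (r3,c5).
row 4 has {beta}; column 2 has {alpha,gamma,epsilon,zeta} — only delta is left for (r4,c2).
row 4 has {beta,delta}; column 4 has {alpha,gamma,zeta} — only epsilon is left for (r4,c4).
row 4 has {beta,delta,epsilon}; column 5 has {gamma,epsilon,zeta} — only alpha is left for (r4,c5).
row 4 has {alpha,beta,delta,epsilon}; column 6 has {alpha,gamma,delta} — only zeta is left for (r4,c6).
row 5 has {gamma,delta,epsilon,zeta}; column 3 has {beta,delta,epsilon,zeta} — only alpha is left for (r5,c3).
row 5 has {alpha,gamma,delta,epsilon,zeta}; column 6 has {alpha,gamma,delta,zeta} — only beta is left for (r5,c6).
row 6 has {gamma,epsilon,zeta}; column 1 has {beta,gamma,delta,epsilon,zeta} — only alpha is left for (r6,c1).
row 1 has {alpha,gamma,delta,zeta}; column 4 has {alpha,gamma,epsilon,zeta} — only beta is left for (r1,c4).
row 1 has {alpha,beta,gamma,delta,zeta}; column 6 has {alpha,beta,gamma,delta,zeta} — only epsilon is left for (r1,c6).
row 2 has {alpha,gamma,epsilon,zeta}; column 2 has {alpha,gamma,delta,epsilon,zeta} — only beta is left for (r2,c2).
row 2 has {alpha,beta,gamma,epsilon,zeta}; column 5 has {alpha,gamma,epsilon,zeta} — only delta is left for (r2,c5).
row 4 has {alpha,beta,delta,epsilon,zeta}; column 3 has {alpha,beta,delta,epsilon,zeta} — only gamma is left for (r4,c3).
row 6 has {alpha,gamma,epsilon,zeta}; column 4 has {alpha,beta,gamma,epsilon,zeta} — only delta is left for (r6,c4).
row 6 has {alpha,gamma,delta,epsilon,zeta}; column 5 has {alpha,gamma,delta,epsilon,zeta} — only beta is left for (r6,c5).

gamma alpha delta beta zeta epsilon / epsilon beta zeta gamma delta alpha / zeta epsilon beta alpha gamma delta / beta delta gamma epsilon alpha zeta / delta gamma alpha zeta epsilon beta / alpha zeta epsilon delta beta gamma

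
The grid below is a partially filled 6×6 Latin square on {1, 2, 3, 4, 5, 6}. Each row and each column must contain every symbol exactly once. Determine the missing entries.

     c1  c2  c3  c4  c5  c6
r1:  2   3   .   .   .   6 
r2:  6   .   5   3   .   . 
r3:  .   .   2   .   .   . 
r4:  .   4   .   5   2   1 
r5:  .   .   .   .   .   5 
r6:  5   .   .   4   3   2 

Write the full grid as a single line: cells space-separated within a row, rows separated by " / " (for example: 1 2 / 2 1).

Cell (r1,c4): row 1 has {2,3,6}; column 4 has {3,4,5} → 1.
Cell (r2,c6): row 2 has {3,5,6}; column 6 has {1,2,5,6} → 4.
Cell (r3,c4): row 3 has {2}; column 4 has {1,3,4,5} → 6.
Cell (r3,c6): row 3 has {2,6}; column 6 has {1,2,4,5,6} → 3.
Cell (r4,c1): row 4 has {1,2,4,5}; column 1 has {2,5,6} → 3.
Cell (r4,c3): row 4 has {1,2,3,4,5}; column 3 has {2,5} → 6.
Cell (r5,c4): row 5 has {5}; column 4 has {1,3,4,5,6} → 2.
Cell (r6,c3): row 6 has {2,3,4,5}; column 3 has {2,5,6} → 1.
Cell (r1,c3): row 1 has {1,2,3,6}; column 3 has {1,2,5,6} → 4.
Cell (r1,c5): row 1 has {1,2,3,4,6}; column 5 has {2,3} → 5.
Cell (r2,c5): row 2 has {3,4,5,6}; column 5 has {2,3,5} → 1.
Cell (r3,c5): row 3 has {2,3,6}; column 5 has {1,2,3,5} → 4.
Cell (r5,c3): row 5 has {2,5}; column 3 has {1,2,4,5,6} → 3.
Cell (r5,c5): row 5 has {2,3,5}; column 5 has {1,2,3,4,5} → 6.
Cell (r6,c2): row 6 has {1,2,3,4,5}; column 2 has {3,4} → 6.
Cell (r2,c2): row 2 has {1,3,4,5,6}; column 2 has {3,4,6} → 2.
Cell (r3,c1): row 3 has {2,3,4,6}; column 1 has {2,3,5,6} → 1.
Cell (r3,c2): row 3 has {1,2,3,4,6}; column 2 has {2,3,4,6} → 5.
Cell (r5,c1): row 5 has {2,3,5,6}; column 1 has {1,2,3,5,6} → 4.
Cell (r5,c2): row 5 has {2,3,4,5,6}; column 2 has {2,3,4,5,6} → 1.

2 3 4 1 5 6 / 6 2 5 3 1 4 / 1 5 2 6 4 3 / 3 4 6 5 2 1 / 4 1 3 2 6 5 / 5 6 1 4 3 2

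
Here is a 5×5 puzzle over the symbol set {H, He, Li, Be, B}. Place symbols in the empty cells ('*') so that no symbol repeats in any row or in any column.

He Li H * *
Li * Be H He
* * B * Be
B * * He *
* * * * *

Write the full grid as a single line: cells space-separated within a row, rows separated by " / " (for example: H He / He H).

He Li H Be B / Li B Be H He / H He B Li Be / B Be Li He H / Be H He B Li

(r1,c5) = B
(r2,c2) = B
(r3,c1) = H
(r3,c2) = He
(r3,c4) = Li
(r4,c3) = Li
(r4,c5) = H
(r5,c1) = Be
(r5,c2) = H
(r5,c3) = He
(r5,c4) = B
(r5,c5) = Li
(r1,c4) = Be
(r4,c2) = Be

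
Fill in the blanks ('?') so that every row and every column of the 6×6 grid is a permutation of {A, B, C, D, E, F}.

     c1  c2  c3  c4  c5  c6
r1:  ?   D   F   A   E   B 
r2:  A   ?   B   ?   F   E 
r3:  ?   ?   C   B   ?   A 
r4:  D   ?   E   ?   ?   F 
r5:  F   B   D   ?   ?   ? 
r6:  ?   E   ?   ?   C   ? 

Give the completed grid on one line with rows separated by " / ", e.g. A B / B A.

C D F A E B / A C B D F E / E F C B D A / D A E C B F / F B D E A C / B E A F C D

(r1,c1): row 1 has {A,B,D,E,F}; column 1 has {A,D,F}, so it must be C.
(r2,c2): row 2 has {A,B,E,F}; column 2 has {B,D,E}, so it must be C.
(r2,c4): row 2 has {A,B,C,E,F}; column 4 has {A,B}, so it must be D.
(r3,c1): row 3 has {A,B,C}; column 1 has {A,C,D,F}, so it must be E.
(r3,c2): row 3 has {A,B,C,E}; column 2 has {B,C,D,E}, so it must be F.
(r3,c5): row 3 has {A,B,C,E,F}; column 5 has {C,E,F}, so it must be D.
(r4,c2): row 4 has {D,E,F}; column 2 has {B,C,D,E,F}, so it must be A.
(r4,c4): row 4 has {A,D,E,F}; column 4 has {A,B,D}, so it must be C.
(r4,c5): row 4 has {A,C,D,E,F}; column 5 has {C,D,E,F}, so it must be B.
(r5,c4): row 5 has {B,D,F}; column 4 has {A,B,C,D}, so it must be E.
(r5,c5): row 5 has {B,D,E,F}; column 5 has {B,C,D,E,F}, so it must be A.
(r5,c6): row 5 has {A,B,D,E,F}; column 6 has {A,B,E,F}, so it must be C.
(r6,c1): row 6 has {C,E}; column 1 has {A,C,D,E,F}, so it must be B.
(r6,c3): row 6 has {B,C,E}; column 3 has {B,C,D,E,F}, so it must be A.
(r6,c4): row 6 has {A,B,C,E}; column 4 has {A,B,C,D,E}, so it must be F.
(r6,c6): row 6 has {A,B,C,E,F}; column 6 has {A,B,C,E,F}, so it must be D.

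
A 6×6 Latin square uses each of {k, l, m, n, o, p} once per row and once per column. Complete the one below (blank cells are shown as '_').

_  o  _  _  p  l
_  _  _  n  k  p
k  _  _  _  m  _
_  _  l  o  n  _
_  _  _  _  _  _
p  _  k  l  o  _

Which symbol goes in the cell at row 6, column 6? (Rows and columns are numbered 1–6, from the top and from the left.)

m

(r3,c4) = p
(r4,c1) = m
(r4,c6) = k
(r5,c5) = l
(r1,c1) = n
(r1,c3) = m
(r1,c4) = k
(r2,c3) = o
(r3,c3) = n
(r3,c6) = o
(r4,c2) = p
(r5,c1) = o
(r5,c3) = p
(r5,c4) = m
(r5,c6) = n
(r6,c6) = m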